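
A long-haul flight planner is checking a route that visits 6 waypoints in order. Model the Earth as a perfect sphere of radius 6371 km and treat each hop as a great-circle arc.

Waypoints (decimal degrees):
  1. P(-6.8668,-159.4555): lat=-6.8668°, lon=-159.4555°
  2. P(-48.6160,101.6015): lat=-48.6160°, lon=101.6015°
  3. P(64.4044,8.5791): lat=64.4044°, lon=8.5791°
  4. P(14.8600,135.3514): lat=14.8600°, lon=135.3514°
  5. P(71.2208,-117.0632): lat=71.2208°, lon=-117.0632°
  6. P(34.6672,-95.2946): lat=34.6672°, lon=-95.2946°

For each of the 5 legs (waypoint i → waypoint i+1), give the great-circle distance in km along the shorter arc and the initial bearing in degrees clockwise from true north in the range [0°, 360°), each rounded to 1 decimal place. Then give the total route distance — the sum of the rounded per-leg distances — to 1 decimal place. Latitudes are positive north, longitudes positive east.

Leg 1: dist=10086.1 km, bearing=220.8°
Leg 2: dist=14874.2 km, bearing=323.3°
Leg 3: dist=10126.6 km, bearing=50.7°
Leg 4: dist=9056.0 km, bearing=18.1°
Leg 5: dist=4262.4 km, bearing=150.5°
Total: 48405.3 km

Leg 1: φ1=-0.1198483, φ2=-0.8485093, Δφ=-0.7286610, Δλ=4.5563042 rad; a=sin²(Δφ/2)+cosφ1·cosφ2·sin²(Δλ/2)=0.5061629169; c=2·atan2(√a, √(1-a))=1.583122473; dist=6371·c=10086.073 ≈ 10086.1 km; running total=10086.1 km
Leg 1 bearing: y=sinΔλ·cosφ2=-0.65306566, x=cosφ1·sinφ2-sinφ1·cosφ2·cosΔλ=-0.75720097; θ=atan2(y, x)=-139.2231° <0 so +360° → 220.7769° ≈ 220.8°
Leg 2: φ1=-0.8485093, φ2=1.1240688, Δφ=1.9725781, Δλ=-1.6235472 rad; a=sin²(Δφ/2)+cosφ1·cosφ2·sin²(Δλ/2)=0.8458625000; c=2·atan2(√a, √(1-a))=2.334671320; dist=6371·c=14874.191 ≈ 14874.2 km; running total=24960.3 km
Leg 2 bearing: y=sinΔλ·cosφ2=-0.43141556, x=cosφ1·sinφ2-sinφ1·cosφ2·cosΔλ=0.57913482; θ=atan2(y, x)=-36.6836° <0 so +360° → 323.3164° ≈ 323.3°
Leg 3: φ1=1.1240688, φ2=0.2593559, Δφ=-0.8647129, Δλ=2.2125940 rad; a=sin²(Δφ/2)+cosφ1·cosφ2·sin²(Δλ/2)=0.5093402902; c=2·atan2(√a, √(1-a))=1.589477994; dist=6371·c=10126.564 ≈ 10126.6 km; running total=35086.9 km
Leg 3 bearing: y=sinΔλ·cosφ2=0.77423102, x=cosφ1·sinφ2-sinφ1·cosφ2·cosΔλ=0.63262735; θ=atan2(y, x)=50.7476° ≈ 50.7°
Leg 4: φ1=0.2593559, φ2=1.2430375, Δφ=0.9836815, Δλ=-4.4054659 rad; a=sin²(Δφ/2)+cosφ1·cosφ2·sin²(Δλ/2)=0.4256013132; c=2·atan2(√a, √(1-a))=1.421444331; dist=6371·c=9056.022 ≈ 9056.0 km; running total=44142.9 km
Leg 4 bearing: y=sinΔλ·cosφ2=0.30687785, x=cosφ1·sinφ2-sinφ1·cosφ2·cosΔλ=0.94004538; θ=atan2(y, x)=18.0793° ≈ 18.1°
Leg 5: φ1=1.2430375, φ2=0.6050568, Δφ=-0.6379807, Δλ=0.3799337 rad; a=sin²(Δφ/2)+cosφ1·cosφ2·sin²(Δλ/2)=0.1077904923; c=2·atan2(√a, √(1-a))=0.669037478; dist=6371·c=4262.438 ≈ 4262.4 km; running total=48405.3 km
Leg 5 bearing: y=sinΔλ·cosφ2=0.30502028, x=cosφ1·sinφ2-sinφ1·cosφ2·cosΔλ=-0.54004577; θ=atan2(y, x)=150.5420° ≈ 150.5°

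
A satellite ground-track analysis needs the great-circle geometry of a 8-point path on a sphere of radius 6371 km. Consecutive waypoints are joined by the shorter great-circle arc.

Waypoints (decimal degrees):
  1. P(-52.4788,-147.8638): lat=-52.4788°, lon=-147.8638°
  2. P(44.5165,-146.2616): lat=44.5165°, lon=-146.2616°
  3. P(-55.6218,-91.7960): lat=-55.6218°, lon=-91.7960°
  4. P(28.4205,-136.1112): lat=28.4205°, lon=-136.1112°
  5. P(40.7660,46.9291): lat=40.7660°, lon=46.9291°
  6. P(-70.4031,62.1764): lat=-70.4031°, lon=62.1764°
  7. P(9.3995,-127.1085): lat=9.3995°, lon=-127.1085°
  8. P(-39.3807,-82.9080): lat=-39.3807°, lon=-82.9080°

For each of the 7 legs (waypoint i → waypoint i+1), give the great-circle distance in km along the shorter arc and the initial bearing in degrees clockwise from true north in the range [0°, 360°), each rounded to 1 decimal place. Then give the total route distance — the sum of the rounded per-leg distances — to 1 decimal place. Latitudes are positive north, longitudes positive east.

Leg 1: φ1=-0.9159278, φ2=0.7769595, Δφ=1.6928873, Δλ=0.0279637 rad; a=sin²(Δφ/2)+cosφ1·cosφ2·sin²(Δλ/2)=0.5609788557; c=2·atan2(√a, √(1-a))=1.693058407; dist=6371·c=10786.475 ≈ 10786.5 km; running total=10786.5 km
Leg 1 bearing: y=sinΔλ·cosφ2=0.01993685, x=cosφ1·sinφ2-sinφ1·cosφ2·cosΔλ=0.99233504; θ=atan2(y, x)=1.1510° ≈ 1.2°
Leg 2: φ1=0.7769595, φ2=-0.9707835, Δφ=-1.7477430, Δλ=0.9506040 rad; a=sin²(Δφ/2)+cosφ1·cosφ2·sin²(Δλ/2)=0.6723237588; c=2·atan2(√a, √(1-a))=1.922659598; dist=6371·c=12249.264 ≈ 12249.3 km; running total=23035.8 km
Leg 2 bearing: y=sinΔλ·cosφ2=0.45949584, x=cosφ1·sinφ2-sinφ1·cosφ2·cosΔλ=-0.81858516; θ=atan2(y, x)=150.6932° ≈ 150.7°
Leg 3: φ1=-0.9707835, φ2=0.4960313, Δφ=1.4668148, Δλ=-0.7734461 rad; a=sin²(Δφ/2)+cosφ1·cosφ2·sin²(Δλ/2)=0.5187424184; c=2·atan2(√a, √(1-a))=1.608289948; dist=6371·c=10246.415 ≈ 10246.4 km; running total=33282.2 km
Leg 3 bearing: y=sinΔλ·cosφ2=-0.61440808, x=cosφ1·sinφ2-sinφ1·cosφ2·cosΔλ=0.78809746; θ=atan2(y, x)=-37.9403° <0 so +360° → 322.0597° ≈ 322.1°
Leg 4: φ1=0.4960313, φ2=0.7115009, Δφ=0.2154696, Δλ=3.1946559 rad; a=sin²(Δφ/2)+cosφ1·cosφ2·sin²(Δλ/2)=0.6771948309; c=2·atan2(√a, √(1-a))=1.933057613; dist=6371·c=12315.510 ≈ 12315.5 km; running total=45597.7 km
Leg 4 bearing: y=sinΔλ·cosφ2=-0.04017032, x=cosφ1·sinφ2-sinφ1·cosφ2·cosΔλ=0.93423461; θ=atan2(y, x)=-2.4621° <0 so +360° → 357.5379° ≈ 357.5°
Leg 5: φ1=0.7115009, φ2=-1.2287659, Δφ=-1.9402668, Δλ=0.2661156 rad; a=sin²(Δφ/2)+cosφ1·cosφ2·sin²(Δλ/2)=0.6850317585; c=2·atan2(√a, √(1-a))=1.949873718; dist=6371·c=12422.645 ≈ 12422.6 km; running total=58020.3 km
Leg 5 bearing: y=sinΔλ·cosφ2=0.08820558, x=cosφ1·sinφ2-sinφ1·cosφ2·cosΔλ=-0.92480959; θ=atan2(y, x)=174.5518° ≈ 174.6°
Leg 6: φ1=-1.2287659, φ2=0.1640522, Δφ=1.3928181, Δλ=-3.3036447 rad; a=sin²(Δφ/2)+cosφ1·cosφ2·sin²(Δλ/2)=0.7402096690; c=2·atan2(√a, √(1-a))=2.071929106; dist=6371·c=13200.260 ≈ 13200.3 km; running total=71220.6 km
Leg 6 bearing: y=sinΔλ·cosφ2=0.15917747, x=cosφ1·sinφ2-sinφ1·cosφ2·cosΔλ=-0.86247307; θ=atan2(y, x)=169.5432° ≈ 169.5°
Leg 7: φ1=0.1640522, φ2=-0.6873229, Δφ=-0.8513751, Δλ=0.7714443 rad; a=sin²(Δφ/2)+cosφ1·cosφ2·sin²(Δλ/2)=0.2784652593; c=2·atan2(√a, √(1-a))=1.111776640; dist=6371·c=7083.129 ≈ 7083.1 km; running total=78303.7 km
Leg 7 bearing: y=sinΔλ·cosφ2=0.53887675, x=cosφ1·sinφ2-sinφ1·cosφ2·cosΔλ=-0.71645048; θ=atan2(y, x)=143.0514° ≈ 143.1°

Leg 1: dist=10786.5 km, bearing=1.2°
Leg 2: dist=12249.3 km, bearing=150.7°
Leg 3: dist=10246.4 km, bearing=322.1°
Leg 4: dist=12315.5 km, bearing=357.5°
Leg 5: dist=12422.6 km, bearing=174.6°
Leg 6: dist=13200.3 km, bearing=169.5°
Leg 7: dist=7083.1 km, bearing=143.1°
Total: 78303.7 km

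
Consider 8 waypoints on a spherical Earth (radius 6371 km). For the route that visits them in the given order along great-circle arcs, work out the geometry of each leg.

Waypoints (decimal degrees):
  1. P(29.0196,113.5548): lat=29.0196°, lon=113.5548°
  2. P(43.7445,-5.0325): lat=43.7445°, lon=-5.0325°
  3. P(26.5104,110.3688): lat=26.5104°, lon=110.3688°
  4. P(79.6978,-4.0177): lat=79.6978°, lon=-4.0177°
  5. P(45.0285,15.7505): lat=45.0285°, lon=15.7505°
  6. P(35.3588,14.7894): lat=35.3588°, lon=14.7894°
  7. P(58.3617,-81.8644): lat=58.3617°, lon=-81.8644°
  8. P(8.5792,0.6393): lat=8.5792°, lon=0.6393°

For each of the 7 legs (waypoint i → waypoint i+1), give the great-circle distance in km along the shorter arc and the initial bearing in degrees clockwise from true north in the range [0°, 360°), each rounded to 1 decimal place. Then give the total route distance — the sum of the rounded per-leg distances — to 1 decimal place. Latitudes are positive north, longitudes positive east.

Leg 1: φ1=0.5064876, φ2=0.7634856, Δφ=0.2569980, Δλ=-2.0697388 rad; a=sin²(Δφ/2)+cosφ1·cosφ2·sin²(Δλ/2)=0.4834282893; c=2·atan2(√a, √(1-a))=1.537646835; dist=6371·c=9796.348 ≈ 9796.3 km; running total=9796.3 km
Leg 1 bearing: y=sinΔλ·cosφ2=-0.63435818, x=cosφ1·sinφ2-sinφ1·cosφ2·cosΔλ=0.77232844; θ=atan2(y, x)=-39.3982° <0 so +360° → 320.6018° ≈ 320.6°
Leg 2: φ1=0.7634856, φ2=0.4626938, Δφ=-0.3007918, Δλ=2.0141326 rad; a=sin²(Δφ/2)+cosφ1·cosφ2·sin²(Δλ/2)=0.4843368106; c=2·atan2(√a, √(1-a))=1.539464822; dist=6371·c=9807.930 ≈ 9807.9 km; running total=19604.2 km
Leg 2 bearing: y=sinΔλ·cosφ2=0.80834391, x=cosφ1·sinφ2-sinφ1·cosφ2·cosΔλ=0.58787650; θ=atan2(y, x)=53.9731° ≈ 54.0°
Leg 3: φ1=0.4626938, φ2=1.3909890, Δφ=0.9282953, Δλ=-1.9964210 rad; a=sin²(Δφ/2)+cosφ1·cosφ2·sin²(Δλ/2)=0.3134564775; c=2·atan2(√a, √(1-a))=1.188462236; dist=6371·c=7571.693 ≈ 7571.7 km; running total=27175.9 km
Leg 3 bearing: y=sinΔλ·cosφ2=-0.16288406, x=cosφ1·sinφ2-sinφ1·cosφ2·cosΔλ=0.91338647; θ=atan2(y, x)=-10.1113° <0 so +360° → 349.8887° ≈ 349.9°
Leg 4: φ1=1.3909890, φ2=0.7858956, Δφ=-0.6050934, Δλ=0.3450202 rad; a=sin²(Δφ/2)+cosφ1·cosφ2·sin²(Δλ/2)=0.0924998703; c=2·atan2(√a, √(1-a))=0.618066684; dist=6371·c=3937.703 ≈ 3937.7 km; running total=31113.6 km
Leg 4 bearing: y=sinΔλ·cosφ2=0.23903560, x=cosφ1·sinφ2-sinφ1·cosφ2·cosΔλ=-0.52786036; θ=atan2(y, x)=155.6371° ≈ 155.6°
Leg 5: φ1=0.7858956, φ2=0.6171275, Δφ=-0.1687681, Δλ=-0.0167744 rad; a=sin²(Δφ/2)+cosφ1·cosφ2·sin²(Δλ/2)=0.0071443279; c=2·atan2(√a, √(1-a))=0.169250192; dist=6371·c=1078.293 ≈ 1078.3 km; running total=32191.9 km
Leg 5 bearing: y=sinΔλ·cosφ2=-0.01367959, x=cosφ1·sinφ2-sinφ1·cosφ2·cosΔλ=-0.16788691; θ=atan2(y, x)=-175.3418° <0 so +360° → 184.6582° ≈ 184.7°
Leg 6: φ1=0.6171275, φ2=1.0186038, Δφ=0.4014763, Δλ=-1.6869270 rad; a=sin²(Δφ/2)+cosφ1·cosφ2·sin²(Δλ/2)=0.2784408334; c=2·atan2(√a, √(1-a))=1.111722147; dist=6371·c=7082.782 ≈ 7082.8 km; running total=39274.7 km
Leg 6 bearing: y=sinΔλ·cosφ2=-0.52102194, x=cosφ1·sinφ2-sinφ1·cosφ2·cosΔλ=0.72950824; θ=atan2(y, x)=-35.5348° <0 so +360° → 324.4652° ≈ 324.5°
Leg 7: φ1=1.0186038, φ2=0.1497353, Δφ=-0.8688685, Δλ=1.4399612 rad; a=sin²(Δφ/2)+cosφ1·cosφ2·sin²(Δλ/2)=0.4026629376; c=2·atan2(√a, √(1-a))=1.374871119; dist=6371·c=8759.304 ≈ 8759.3 km; running total=48034.0 km
Leg 7 bearing: y=sinΔλ·cosφ2=0.98035952, x=cosφ1·sinφ2-sinφ1·cosφ2·cosΔλ=-0.03157835; θ=atan2(y, x)=91.8449° ≈ 91.8°

Leg 1: dist=9796.3 km, bearing=320.6°
Leg 2: dist=9807.9 km, bearing=54.0°
Leg 3: dist=7571.7 km, bearing=349.9°
Leg 4: dist=3937.7 km, bearing=155.6°
Leg 5: dist=1078.3 km, bearing=184.7°
Leg 6: dist=7082.8 km, bearing=324.5°
Leg 7: dist=8759.3 km, bearing=91.8°
Total: 48034.0 km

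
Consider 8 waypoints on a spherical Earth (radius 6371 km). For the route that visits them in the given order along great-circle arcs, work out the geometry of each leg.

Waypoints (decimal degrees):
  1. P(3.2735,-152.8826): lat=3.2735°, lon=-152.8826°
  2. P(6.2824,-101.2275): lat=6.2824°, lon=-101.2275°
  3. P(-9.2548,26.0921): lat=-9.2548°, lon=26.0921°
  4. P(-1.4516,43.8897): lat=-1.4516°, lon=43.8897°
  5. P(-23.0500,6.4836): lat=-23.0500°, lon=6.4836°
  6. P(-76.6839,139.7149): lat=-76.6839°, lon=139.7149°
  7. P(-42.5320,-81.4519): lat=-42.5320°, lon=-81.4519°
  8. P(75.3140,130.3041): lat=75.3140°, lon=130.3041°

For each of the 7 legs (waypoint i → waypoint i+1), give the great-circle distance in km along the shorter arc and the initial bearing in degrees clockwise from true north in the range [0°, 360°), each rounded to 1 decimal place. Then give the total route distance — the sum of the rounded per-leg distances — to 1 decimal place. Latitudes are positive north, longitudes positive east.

Leg 1: dist=5731.5 km, bearing=84.6°
Leg 2: dist=14206.4 km, bearing=96.9°
Leg 3: dist=2151.5 km, bearing=67.3°
Leg 4: dist=4694.2 km, bearing=236.3°
Leg 5: dist=8490.7 km, bearing=170.1°
Leg 6: dist=6448.3 km, bearing=145.1°
Leg 7: dist=16052.9 km, bearing=346.8°
Total: 57775.5 km

Leg 1: φ1=0.0571334, φ2=0.1096486, Δφ=0.0525152, Δλ=0.9015516 rad; a=sin²(Δφ/2)+cosφ1·cosφ2·sin²(Δλ/2)=0.1890447109; c=2·atan2(√a, √(1-a))=0.899616181; dist=6371·c=5731.455 ≈ 5731.5 km; running total=5731.5 km
Leg 1 bearing: y=sinΔλ·cosφ2=0.77958047, x=cosφ1·sinφ2-sinφ1·cosφ2·cosΔλ=0.07403728; θ=atan2(y, x)=84.5749° ≈ 84.6°
Leg 2: φ1=0.1096486, φ2=-0.1615267, Δφ=-0.2711753, Δλ=2.2221462 rad; a=sin²(Δφ/2)+cosφ1·cosφ2·sin²(Δλ/2)=0.8061871194; c=2·atan2(√a, √(1-a))=2.229856643; dist=6371·c=14206.417 ≈ 14206.4 km; running total=19937.9 km
Leg 2 bearing: y=sinΔλ·cosφ2=0.78491407, x=cosφ1·sinφ2-sinφ1·cosφ2·cosΔλ=-0.09438055; θ=atan2(y, x)=96.8565° ≈ 96.9°
Leg 3: φ1=-0.1615267, φ2=-0.0253352, Δφ=0.1361915, Δλ=0.3106267 rad; a=sin²(Δφ/2)+cosφ1·cosφ2·sin²(Δλ/2)=0.0282397077; c=2·atan2(√a, √(1-a))=0.337695796; dist=6371·c=2151.460 ≈ 2151.5 km; running total=22089.4 km
Leg 3 bearing: y=sinΔλ·cosφ2=0.30555733, x=cosφ1·sinφ2-sinφ1·cosφ2·cosΔλ=0.12807663; θ=atan2(y, x)=67.2586° ≈ 67.3°
Leg 4: φ1=-0.0253352, φ2=-0.4022984, Δφ=-0.3769632, Δλ=-0.6528596 rad; a=sin²(Δφ/2)+cosφ1·cosφ2·sin²(Δλ/2)=0.1296920900; c=2·atan2(√a, √(1-a))=0.736809935; dist=6371·c=4694.216 ≈ 4694.2 km; running total=26783.6 km
Leg 4 bearing: y=sinΔλ·cosφ2=-0.55896292, x=cosφ1·sinφ2-sinφ1·cosφ2·cosΔλ=-0.37289230; θ=atan2(y, x)=-123.7078° <0 so +360° → 236.2922° ≈ 236.3°
Leg 5: φ1=-0.4022984, φ2=-1.3383865, Δφ=-0.9360881, Δλ=2.3253249 rad; a=sin²(Δφ/2)+cosφ1·cosφ2·sin²(Δλ/2)=0.3820781551; c=2·atan2(√a, √(1-a))=1.332709670; dist=6371·c=8490.693 ≈ 8490.7 km; running total=35274.3 km
Leg 5 bearing: y=sinΔλ·cosφ2=0.16781222, x=cosφ1·sinφ2-sinφ1·cosφ2·cosΔλ=-0.95719215; θ=atan2(y, x)=170.0561° ≈ 170.1°
Leg 6: φ1=-1.3383865, φ2=-0.7423234, Δφ=0.5960631, Δλ=-3.8600889 rad; a=sin²(Δφ/2)+cosφ1·cosφ2·sin²(Δλ/2)=0.2349707315; c=2·atan2(√a, √(1-a))=1.012126730; dist=6371·c=6448.259 ≈ 6448.3 km; running total=41722.6 km
Leg 6 bearing: y=sinΔλ·cosφ2=0.48506684, x=cosφ1·sinφ2-sinφ1·cosφ2·cosΔλ=-0.69552003; θ=atan2(y, x)=145.1075° ≈ 145.1°
Leg 7: φ1=-0.7423234, φ2=1.3144773, Δφ=2.0568007, Δλ=3.6958394 rad; a=sin²(Δφ/2)+cosφ1·cosφ2·sin²(Δλ/2)=0.9063846233; c=2·atan2(√a, √(1-a))=2.519686174; dist=6371·c=16052.921 ≈ 16052.9 km; running total=57775.5 km
Leg 7 bearing: y=sinΔλ·cosφ2=-0.13342917, x=cosφ1·sinφ2-sinφ1·cosφ2·cosΔλ=0.56710035; θ=atan2(y, x)=-13.2399° <0 so +360° → 346.7601° ≈ 346.8°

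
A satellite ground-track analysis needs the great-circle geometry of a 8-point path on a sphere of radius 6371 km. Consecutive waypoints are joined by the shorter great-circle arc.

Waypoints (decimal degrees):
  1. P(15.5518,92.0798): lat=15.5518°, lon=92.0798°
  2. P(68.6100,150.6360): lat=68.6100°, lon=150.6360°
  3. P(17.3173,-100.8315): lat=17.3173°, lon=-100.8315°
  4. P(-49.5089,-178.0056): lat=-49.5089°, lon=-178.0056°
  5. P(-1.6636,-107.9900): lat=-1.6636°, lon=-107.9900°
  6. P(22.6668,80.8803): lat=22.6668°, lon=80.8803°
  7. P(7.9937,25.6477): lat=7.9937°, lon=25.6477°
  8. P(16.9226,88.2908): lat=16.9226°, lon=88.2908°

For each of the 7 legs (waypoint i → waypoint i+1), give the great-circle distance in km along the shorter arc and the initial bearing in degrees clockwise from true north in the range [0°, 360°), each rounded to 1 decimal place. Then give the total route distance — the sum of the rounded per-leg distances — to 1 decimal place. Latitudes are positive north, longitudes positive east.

Leg 1: φ1=0.2714301, φ2=1.1974704, Δφ=0.9260403, Δλ=1.0219985 rad; a=sin²(Δφ/2)+cosφ1·cosφ2·sin²(Δλ/2)=0.2835330514; c=2·atan2(√a, √(1-a))=1.123051354; dist=6371·c=7154.960 ≈ 7155.0 km; running total=7155.0 km
Leg 1 bearing: y=sinΔλ·cosφ2=0.31115681, x=cosφ1·sinφ2-sinφ1·cosφ2·cosΔλ=0.84601990; θ=atan2(y, x)=20.1930° ≈ 20.2°
Leg 2: φ1=1.1974704, φ2=0.3022439, Δφ=-0.8952265, Δλ=-4.3889358 rad; a=sin²(Δφ/2)+cosφ1·cosφ2·sin²(Δλ/2)=0.4167535680; c=2·atan2(√a, √(1-a))=1.403524513; dist=6371·c=8941.855 ≈ 8941.9 km; running total=16096.9 km
Leg 2 bearing: y=sinΔλ·cosφ2=0.90516509, x=cosφ1·sinφ2-sinφ1·cosφ2·cosΔλ=0.39109627; θ=atan2(y, x)=66.6322° ≈ 66.6°
Leg 3: φ1=0.3022439, φ2=-0.8640933, Δφ=-1.1663372, Δλ=-1.3469421 rad; a=sin²(Δφ/2)+cosφ1·cosφ2·sin²(Δλ/2)=0.5443822467; c=2·atan2(√a, √(1-a))=1.659677800; dist=6371·c=10573.807 ≈ 10573.8 km; running total=26670.7 km
Leg 3 bearing: y=sinΔλ·cosφ2=-0.63312856, x=cosφ1·sinφ2-sinφ1·cosφ2·cosΔλ=-0.76894024; θ=atan2(y, x)=-140.5327° <0 so +360° → 219.4673° ≈ 219.5°
Leg 4: φ1=-0.8640933, φ2=-0.0290353, Δφ=0.8350580, Δλ=1.2220027 rad; a=sin²(Δφ/2)+cosφ1·cosφ2·sin²(Δλ/2)=0.3780486621; c=2·atan2(√a, √(1-a))=1.324408291; dist=6371·c=8437.805 ≈ 8437.8 km; running total=35108.5 km
Leg 4 bearing: y=sinΔλ·cosφ2=0.93938959, x=cosφ1·sinφ2-sinφ1·cosφ2·cosΔλ=0.24095368; θ=atan2(y, x)=75.6138° ≈ 75.6°
Leg 5: φ1=-0.0290353, φ2=0.3956103, Δφ=0.4246456, Δλ=3.2964086 rad; a=sin²(Δφ/2)+cosφ1·cosφ2·sin²(Δλ/2)=0.9612643841; c=2·atan2(√a, √(1-a))=2.745378760; dist=6371·c=17490.808 ≈ 17490.8 km; running total=52599.3 km
Leg 5 bearing: y=sinΔλ·cosφ2=-0.14228821, x=cosφ1·sinφ2-sinφ1·cosφ2·cosΔλ=0.35874049; θ=atan2(y, x)=-21.6349° <0 so +360° → 338.3651° ≈ 338.4°
Leg 6: φ1=0.3956103, φ2=0.1395164, Δφ=-0.2560939, Δλ=-0.9639907 rad; a=sin²(Δφ/2)+cosφ1·cosφ2·sin²(Δλ/2)=0.2126601058; c=2·atan2(√a, √(1-a))=0.958583508; dist=6371·c=6107.136 ≈ 6107.1 km; running total=58706.4 km
Leg 6 bearing: y=sinΔλ·cosφ2=-0.81349184, x=cosφ1·sinφ2-sinφ1·cosφ2·cosΔλ=-0.08929820; θ=atan2(y, x)=-96.2644° <0 so +360° → 263.7356° ≈ 263.7°
Leg 7: φ1=0.1395164, φ2=0.2953551, Δφ=0.1558387, Δλ=1.0933283 rad; a=sin²(Δφ/2)+cosφ1·cosφ2·sin²(Δλ/2)=0.2620797283; c=2·atan2(√a, √(1-a))=1.074876870; dist=6371·c=6848.041 ≈ 6848.0 km; running total=65554.4 km
Leg 7 bearing: y=sinΔλ·cosφ2=0.84970290, x=cosφ1·sinφ2-sinφ1·cosφ2·cosΔλ=0.22711397; θ=atan2(y, x)=75.0354° ≈ 75.0°

Leg 1: dist=7155.0 km, bearing=20.2°
Leg 2: dist=8941.9 km, bearing=66.6°
Leg 3: dist=10573.8 km, bearing=219.5°
Leg 4: dist=8437.8 km, bearing=75.6°
Leg 5: dist=17490.8 km, bearing=338.4°
Leg 6: dist=6107.1 km, bearing=263.7°
Leg 7: dist=6848.0 km, bearing=75.0°
Total: 65554.4 km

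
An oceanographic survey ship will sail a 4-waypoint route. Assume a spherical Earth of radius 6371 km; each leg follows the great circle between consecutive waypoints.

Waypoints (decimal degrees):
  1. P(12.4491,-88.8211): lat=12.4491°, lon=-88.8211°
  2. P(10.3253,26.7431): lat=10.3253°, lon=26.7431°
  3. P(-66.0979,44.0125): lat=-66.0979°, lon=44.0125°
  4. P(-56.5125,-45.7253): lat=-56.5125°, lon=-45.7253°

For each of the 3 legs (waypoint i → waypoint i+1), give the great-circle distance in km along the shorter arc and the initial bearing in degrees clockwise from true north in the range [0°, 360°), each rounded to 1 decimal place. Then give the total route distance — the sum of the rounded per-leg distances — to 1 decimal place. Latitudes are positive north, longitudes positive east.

Leg 1: φ1=0.2172778, φ2=0.1802105, Δφ=-0.0370673, Δλ=2.0169758 rad; a=sin²(Δφ/2)+cosφ1·cosφ2·sin²(Δλ/2)=0.6879569850; c=2·atan2(√a, √(1-a))=1.956179216; dist=6371·c=12462.818 ≈ 12462.8 km; running total=12462.8 km
Leg 1 bearing: y=sinΔλ·cosφ2=0.88749367, x=cosφ1·sinφ2-sinφ1·cosφ2·cosΔλ=0.26654018; θ=atan2(y, x)=73.2835° ≈ 73.3°
Leg 2: φ1=0.1802105, φ2=-1.1536260, Δφ=-1.3338365, Δλ=0.3014079 rad; a=sin²(Δφ/2)+cosφ1·cosφ2·sin²(Δλ/2)=0.3916105902; c=2·atan2(√a, √(1-a))=1.352282715; dist=6371·c=8615.393 ≈ 8615.4 km; running total=21078.2 km
Leg 2 bearing: y=sinΔλ·cosφ2=0.12028227, x=cosφ1·sinφ2-sinφ1·cosφ2·cosΔλ=-0.96878229; θ=atan2(y, x)=172.9225° ≈ 172.9°
Leg 3: φ1=-1.1536260, φ2=-0.9863292, Δφ=0.1672968, Δλ=-1.5662201 rad; a=sin²(Δφ/2)+cosφ1·cosφ2·sin²(Δλ/2)=0.1182479256; c=2·atan2(√a, √(1-a))=0.702074444; dist=6371·c=4472.916 ≈ 4472.9 km; running total=25551.1 km
Leg 3 bearing: y=sinΔλ·cosφ2=-0.55174927, x=cosφ1·sinφ2-sinφ1·cosφ2·cosΔλ=-0.33561013; θ=atan2(y, x)=-121.3107° <0 so +360° → 238.6893° ≈ 238.7°

Leg 1: dist=12462.8 km, bearing=73.3°
Leg 2: dist=8615.4 km, bearing=172.9°
Leg 3: dist=4472.9 km, bearing=238.7°
Total: 25551.1 km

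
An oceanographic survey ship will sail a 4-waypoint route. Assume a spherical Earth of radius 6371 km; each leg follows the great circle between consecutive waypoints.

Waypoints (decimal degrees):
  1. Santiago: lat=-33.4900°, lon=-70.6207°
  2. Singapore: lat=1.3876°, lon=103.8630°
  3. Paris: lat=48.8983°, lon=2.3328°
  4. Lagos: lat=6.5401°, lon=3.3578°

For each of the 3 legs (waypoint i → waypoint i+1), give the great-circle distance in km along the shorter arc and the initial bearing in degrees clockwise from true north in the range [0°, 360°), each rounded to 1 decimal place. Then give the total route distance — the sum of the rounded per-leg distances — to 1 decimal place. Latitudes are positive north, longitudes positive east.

Leg 1: φ1=-0.5845108, φ2=0.0242182, Δφ=0.6087290, Δλ=3.0453151 rad; a=sin²(Δφ/2)+cosφ1·cosφ2·sin²(Δλ/2)=0.9216192660; c=2·atan2(√a, √(1-a))=2.574076113; dist=6371·c=16399.439 ≈ 16399.4 km; running total=16399.4 km
Leg 1 bearing: y=sinΔλ·cosφ2=0.09610074, x=cosφ1·sinφ2-sinφ1·cosφ2·cosΔλ=-0.52887941; θ=atan2(y, x)=169.7014° ≈ 169.7°
Leg 2: φ1=0.0242182, φ2=0.8534363, Δφ=0.8292181, Δλ=-1.7720363 rad; a=sin²(Δφ/2)+cosφ1·cosφ2·sin²(Δλ/2)=0.5565586588; c=2·atan2(√a, √(1-a))=1.684156277; dist=6371·c=10729.760 ≈ 10729.8 km; running total=27129.2 km
Leg 2 bearing: y=sinΔλ·cosφ2=-0.64413098, x=cosφ1·sinφ2-sinφ1·cosφ2·cosΔλ=0.75650496; θ=atan2(y, x)=-40.4129° <0 so +360° → 319.5871° ≈ 319.6°
Leg 3: φ1=0.8534363, φ2=0.1141463, Δφ=-0.7392901, Δλ=0.0178896 rad; a=sin²(Δφ/2)+cosφ1·cosφ2·sin²(Δλ/2)=0.1305787146; c=2·atan2(√a, √(1-a))=0.739445154; dist=6371·c=4711.005 ≈ 4711.0 km; running total=31840.2 km
Leg 3 bearing: y=sinΔλ·cosφ2=0.01777226, x=cosφ1·sinφ2-sinφ1·cosφ2·cosΔλ=-0.67364368; θ=atan2(y, x)=178.4888° ≈ 178.5°

Leg 1: dist=16399.4 km, bearing=169.7°
Leg 2: dist=10729.8 km, bearing=319.6°
Leg 3: dist=4711.0 km, bearing=178.5°
Total: 31840.2 km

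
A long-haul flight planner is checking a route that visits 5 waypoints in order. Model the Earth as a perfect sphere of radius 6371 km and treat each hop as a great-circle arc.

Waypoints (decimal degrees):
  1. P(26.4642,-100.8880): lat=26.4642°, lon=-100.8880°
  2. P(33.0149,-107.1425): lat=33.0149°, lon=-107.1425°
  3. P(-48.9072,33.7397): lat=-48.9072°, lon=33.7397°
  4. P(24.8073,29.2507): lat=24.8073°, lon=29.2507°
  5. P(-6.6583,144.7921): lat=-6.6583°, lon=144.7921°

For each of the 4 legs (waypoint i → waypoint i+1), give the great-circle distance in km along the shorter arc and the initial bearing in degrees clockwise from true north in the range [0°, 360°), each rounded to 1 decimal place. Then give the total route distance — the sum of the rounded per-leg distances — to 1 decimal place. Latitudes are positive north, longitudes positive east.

Leg 1: dist=945.7 km, bearing=321.9°
Leg 2: dist=16340.6 km, bearing=130.5°
Leg 3: dist=8208.8 km, bearing=355.8°
Leg 4: dist=12891.6 km, bearing=85.3°
Total: 38386.7 km

Leg 1: φ1=0.4618874, φ2=0.5762187, Δφ=0.1143313, Δλ=-0.1091616 rad; a=sin²(Δφ/2)+cosφ1·cosφ2·sin²(Δλ/2)=0.0054984032; c=2·atan2(√a, √(1-a))=0.148438678; dist=6371·c=945.703 ≈ 945.7 km; running total=945.7 km
Leg 1 bearing: y=sinΔλ·cosφ2=-0.09135349, x=cosφ1·sinφ2-sinφ1·cosφ2·cosΔλ=0.11630659; θ=atan2(y, x)=-38.1480° <0 so +360° → 321.8520° ≈ 321.9°
Leg 2: φ1=0.5762187, φ2=-0.8535917, Δφ=-1.4298104, Δλ=2.4588582 rad; a=sin²(Δφ/2)+cosφ1·cosφ2·sin²(Δλ/2)=0.9191191855; c=2·atan2(√a, √(1-a))=2.564840937; dist=6371·c=16340.602 ≈ 16340.6 km; running total=17286.3 km
Leg 2 bearing: y=sinΔλ·cosφ2=0.41468938, x=cosφ1·sinφ2-sinφ1·cosφ2·cosΔλ=-0.35410330; θ=atan2(y, x)=130.4940° ≈ 130.5°
Leg 3: φ1=-0.8535917, φ2=0.4329691, Δφ=1.2865607, Δλ=-0.0783478 rad; a=sin²(Δφ/2)+cosφ1·cosφ2·sin²(Δλ/2)=0.3607032168; c=2·atan2(√a, √(1-a))=1.288466940; dist=6371·c=8208.823 ≈ 8208.8 km; running total=25495.1 km
Leg 3 bearing: y=sinΔλ·cosφ2=-0.07104547, x=cosφ1·sinφ2-sinφ1·cosφ2·cosΔλ=0.95777772; θ=atan2(y, x)=-4.2423° <0 so +360° → 355.7577° ≈ 355.8°
Leg 4: φ1=0.4329691, φ2=-0.1162093, Δφ=-0.5491783, Δλ=2.0165779 rad; a=sin²(Δφ/2)+cosφ1·cosφ2·sin²(Δλ/2)=0.7186927142; c=2·atan2(√a, √(1-a))=2.023485513; dist=6371·c=12891.626 ≈ 12891.6 km; running total=38386.7 km
Leg 4 bearing: y=sinΔλ·cosφ2=0.89618841, x=cosφ1·sinφ2-sinφ1·cosφ2·cosΔλ=0.07443335; θ=atan2(y, x)=85.2522° ≈ 85.3°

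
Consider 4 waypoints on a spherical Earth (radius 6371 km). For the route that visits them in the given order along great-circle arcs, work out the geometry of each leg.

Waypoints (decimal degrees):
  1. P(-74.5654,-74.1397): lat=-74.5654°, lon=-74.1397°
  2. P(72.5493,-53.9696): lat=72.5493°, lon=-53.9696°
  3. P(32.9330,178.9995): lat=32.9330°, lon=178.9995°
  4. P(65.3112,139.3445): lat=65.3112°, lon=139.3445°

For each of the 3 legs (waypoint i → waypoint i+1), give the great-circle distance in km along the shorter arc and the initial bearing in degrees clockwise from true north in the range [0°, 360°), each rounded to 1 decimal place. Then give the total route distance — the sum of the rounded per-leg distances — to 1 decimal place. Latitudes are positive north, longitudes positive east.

Leg 1: φ1=-1.3014117, φ2=1.2662242, Δφ=2.5676359, Δλ=0.3520347 rad; a=sin²(Δφ/2)+cosφ1·cosφ2·sin²(Δλ/2)=0.9223268755; c=2·atan2(√a, √(1-a))=2.576714347; dist=6371·c=16416.247 ≈ 16416.2 km; running total=16416.2 km
Leg 1 bearing: y=sinΔλ·cosφ2=0.10340289, x=cosφ1·sinφ2-sinφ1·cosφ2·cosΔλ=0.52523127; θ=atan2(y, x)=11.1375° ≈ 11.1°
Leg 2: φ1=1.2662242, φ2=0.5747893, Δφ=-0.6914349, Δλ=4.0660779 rad; a=sin²(Δφ/2)+cosφ1·cosφ2·sin²(Δλ/2)=0.3164731521; c=2·atan2(√a, √(1-a))=1.194956682; dist=6371·c=7613.069 ≈ 7613.1 km; running total=24029.3 km
Leg 2 bearing: y=sinΔλ·cosφ2=-0.67002777, x=cosφ1·sinφ2-sinφ1·cosφ2·cosΔλ=0.64523978; θ=atan2(y, x)=-46.0797° <0 so +360° → 313.9203° ≈ 313.9°
Leg 3: φ1=0.5747893, φ2=1.1398955, Δφ=0.5651062, Δλ=-0.6921103 rad; a=sin²(Δφ/2)+cosφ1·cosφ2·sin²(Δλ/2)=0.1180669936; c=2·atan2(√a, √(1-a))=0.701513927; dist=6371·c=4469.345 ≈ 4469.3 km; running total=28498.6 km
Leg 3 bearing: y=sinΔλ·cosφ2=-0.26655411, x=cosφ1·sinφ2-sinφ1·cosφ2·cosΔλ=0.58775643; θ=atan2(y, x)=-24.3948° <0 so +360° → 335.6052° ≈ 335.6°

Leg 1: dist=16416.2 km, bearing=11.1°
Leg 2: dist=7613.1 km, bearing=313.9°
Leg 3: dist=4469.3 km, bearing=335.6°
Total: 28498.6 km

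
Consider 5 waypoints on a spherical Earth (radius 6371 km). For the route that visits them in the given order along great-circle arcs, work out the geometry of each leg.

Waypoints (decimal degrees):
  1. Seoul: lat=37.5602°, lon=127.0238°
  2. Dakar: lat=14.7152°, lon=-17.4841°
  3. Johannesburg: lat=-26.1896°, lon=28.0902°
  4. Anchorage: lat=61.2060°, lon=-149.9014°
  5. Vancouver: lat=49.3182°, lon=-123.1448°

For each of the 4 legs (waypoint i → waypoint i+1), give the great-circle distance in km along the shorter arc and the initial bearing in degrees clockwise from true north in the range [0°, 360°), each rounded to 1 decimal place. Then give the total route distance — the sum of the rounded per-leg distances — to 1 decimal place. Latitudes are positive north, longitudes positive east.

Leg 1: dist=13120.5 km, bearing=320.5°
Leg 2: dist=6705.4 km, bearing=132.5°
Leg 3: dist=16118.5 km, bearing=358.3°
Leg 4: dist=2124.1 km, bearing=116.3°
Total: 38068.5 km

Leg 1: φ1=0.6555492, φ2=0.2568287, Δφ=-0.3987205, Δλ=-2.5221387 rad; a=sin²(Δφ/2)+cosφ1·cosφ2·sin²(Δλ/2)=0.7347040522; c=2·atan2(√a, √(1-a))=2.059416648; dist=6371·c=13120.543 ≈ 13120.5 km; running total=13120.5 km
Leg 1 bearing: y=sinΔλ·cosφ2=-0.56154756, x=cosφ1·sinφ2-sinφ1·cosφ2·cosΔλ=0.68141058; θ=atan2(y, x)=-39.4918° <0 so +360° → 320.5082° ≈ 320.5°
Leg 2: φ1=0.2568287, φ2=-0.4570947, Δφ=-0.7139234, Δλ=0.7954216 rad; a=sin²(Δφ/2)+cosφ1·cosφ2·sin²(Δλ/2)=0.2522936682; c=2·atan2(√a, √(1-a))=1.052486501; dist=6371·c=6705.391 ≈ 6705.4 km; running total=19825.9 km
Leg 2 bearing: y=sinΔλ·cosφ2=0.64084216, x=cosφ1·sinφ2-sinφ1·cosφ2·cosΔλ=-0.58641932; θ=atan2(y, x)=132.4609° ≈ 132.5°
Leg 3: φ1=-0.4570947, φ2=1.0682462, Δφ=1.5253410, Δλ=-3.1065395 rad; a=sin²(Δφ/2)+cosφ1·cosφ2·sin²(Δλ/2)=0.9093611623; c=2·atan2(√a, √(1-a))=2.529978622; dist=6371·c=16118.494 ≈ 16118.5 km; running total=35944.4 km
Leg 3 bearing: y=sinΔλ·cosφ2=-0.01688033, x=cosφ1·sinφ2-sinφ1·cosφ2·cosΔλ=0.57394147; θ=atan2(y, x)=-1.6847° <0 so +360° → 358.3153° ≈ 358.3°
Leg 4: φ1=1.0682462, φ2=0.8607650, Δφ=-0.2074813, Δλ=0.4669908 rad; a=sin²(Δφ/2)+cosφ1·cosφ2·sin²(Δλ/2)=0.0275326707; c=2·atan2(√a, √(1-a))=0.333401445; dist=6371·c=2124.101 ≈ 2124.1 km; running total=38068.5 km
Leg 4 bearing: y=sinΔλ·cosφ2=0.29346712, x=cosφ1·sinφ2-sinφ1·cosφ2·cosΔλ=-0.14482936; θ=atan2(y, x)=116.2669° ≈ 116.3°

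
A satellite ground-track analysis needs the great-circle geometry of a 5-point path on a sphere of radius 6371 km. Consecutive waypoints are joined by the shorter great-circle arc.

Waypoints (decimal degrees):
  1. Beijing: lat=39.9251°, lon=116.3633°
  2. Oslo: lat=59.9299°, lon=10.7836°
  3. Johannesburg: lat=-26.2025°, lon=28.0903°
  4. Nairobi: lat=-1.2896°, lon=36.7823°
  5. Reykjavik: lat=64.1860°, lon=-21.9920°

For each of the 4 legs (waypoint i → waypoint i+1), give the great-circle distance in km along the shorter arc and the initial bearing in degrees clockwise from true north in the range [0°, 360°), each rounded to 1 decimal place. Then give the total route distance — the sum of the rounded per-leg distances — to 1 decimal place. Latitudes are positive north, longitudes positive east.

Leg 1: φ1=0.6968244, φ2=1.0459741, Δφ=0.3491496, Δλ=-1.8427134 rad; a=sin²(Δφ/2)+cosφ1·cosφ2·sin²(Δλ/2)=0.2738964062; c=2·atan2(√a, √(1-a))=1.101557869; dist=6371·c=7018.025 ≈ 7018.0 km; running total=7018.0 km
Leg 1 bearing: y=sinΔλ·cosφ2=-0.48264916, x=cosφ1·sinφ2-sinφ1·cosφ2·cosΔλ=0.75003896; θ=atan2(y, x)=-32.7612° <0 so +360° → 327.2388° ≈ 327.2°
Leg 2: φ1=1.0459741, φ2=-0.4573199, Δφ=-1.5032940, Δλ=0.3020589 rad; a=sin²(Δφ/2)+cosφ1·cosφ2·sin²(Δλ/2)=0.4764513582; c=2·atan2(√a, √(1-a))=1.523681614; dist=6371·c=9707.376 ≈ 9707.4 km; running total=16725.4 km
Leg 2 bearing: y=sinΔλ·cosφ2=0.26691654, x=cosφ1·sinφ2-sinφ1·cosφ2·cosΔλ=-0.96256813; θ=atan2(y, x)=164.5015° ≈ 164.5°
Leg 3: φ1=-0.4573199, φ2=-0.0225078, Δφ=0.4348121, Δλ=0.1517040 rad; a=sin²(Δφ/2)+cosφ1·cosφ2·sin²(Δλ/2)=0.0516764937; c=2·atan2(√a, √(1-a))=0.458659030; dist=6371·c=2922.117 ≈ 2922.1 km; running total=19647.5 km
Leg 3 bearing: y=sinΔλ·cosφ2=0.15108452, x=cosφ1·sinφ2-sinφ1·cosφ2·cosΔλ=0.41617016; θ=atan2(y, x)=19.9527° ≈ 20.0°
Leg 4: φ1=-0.0225078, φ2=1.1202570, Δφ=1.1427648, Δλ=-1.0258051 rad; a=sin²(Δφ/2)+cosφ1·cosφ2·sin²(Δλ/2)=0.3972873853; c=2·atan2(√a, √(1-a))=1.363898143; dist=6371·c=8689.395 ≈ 8689.4 km; running total=28336.9 km
Leg 4 bearing: y=sinΔλ·cosφ2=-0.37236807, x=cosφ1·sinφ2-sinφ1·cosφ2·cosΔλ=0.90506491; θ=atan2(y, x)=-22.3636° <0 so +360° → 337.6364° ≈ 337.6°

Leg 1: dist=7018.0 km, bearing=327.2°
Leg 2: dist=9707.4 km, bearing=164.5°
Leg 3: dist=2922.1 km, bearing=20.0°
Leg 4: dist=8689.4 km, bearing=337.6°
Total: 28336.9 km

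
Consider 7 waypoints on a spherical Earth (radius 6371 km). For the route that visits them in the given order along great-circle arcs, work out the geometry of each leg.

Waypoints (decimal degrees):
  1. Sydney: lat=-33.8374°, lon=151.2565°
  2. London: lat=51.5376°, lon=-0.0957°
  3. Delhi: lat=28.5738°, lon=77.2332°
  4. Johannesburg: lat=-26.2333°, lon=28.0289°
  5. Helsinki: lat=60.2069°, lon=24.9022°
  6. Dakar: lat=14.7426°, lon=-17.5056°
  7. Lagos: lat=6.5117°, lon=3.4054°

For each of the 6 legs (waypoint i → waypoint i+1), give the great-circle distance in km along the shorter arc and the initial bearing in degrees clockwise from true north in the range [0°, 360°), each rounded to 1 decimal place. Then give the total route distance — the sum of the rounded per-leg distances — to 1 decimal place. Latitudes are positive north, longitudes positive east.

Leg 1: dist=16990.6 km, bearing=319.3°
Leg 2: dist=6713.3 km, bearing=80.3°
Leg 3: dist=8044.5 km, bearing=225.4°
Leg 4: dist=9615.9 km, bearing=358.4°
Leg 5: dist=6099.7 km, bearing=232.9°
Leg 6: dist=2459.3 km, bearing=109.6°
Total: 49923.3 km

Leg 1: φ1=-0.5905740, φ2=0.8995008, Δφ=1.4900748, Δλ=-2.6415942 rad; a=sin²(Δφ/2)+cosφ1·cosφ2·sin²(Δλ/2)=0.9447070949; c=2·atan2(√a, √(1-a))=2.666858320; dist=6371·c=16990.554 ≈ 16990.6 km; running total=16990.6 km
Leg 1 bearing: y=sinΔλ·cosφ2=-0.29820227, x=cosφ1·sinφ2-sinφ1·cosφ2·cosΔλ=0.34643586; θ=atan2(y, x)=-40.7209° <0 so +360° → 319.2791° ≈ 319.3°
Leg 2: φ1=0.8995008, φ2=0.4987069, Δφ=-0.4007939, Δλ=1.3496439 rad; a=sin²(Δφ/2)+cosφ1·cosφ2·sin²(Δλ/2)=0.2528351385; c=2·atan2(√a, √(1-a))=1.053732741; dist=6371·c=6713.331 ≈ 6713.3 km; running total=23703.9 km
Leg 2 bearing: y=sinΔλ·cosφ2=0.85681345, x=cosφ1·sinφ2-sinφ1·cosφ2·cosΔλ=0.14665894; θ=atan2(y, x)=80.2869° ≈ 80.3°
Leg 3: φ1=0.4987069, φ2=-0.4578575, Δφ=-0.9565643, Δλ=-0.8587770 rad; a=sin²(Δφ/2)+cosφ1·cosφ2·sin²(Δλ/2)=0.3483655362; c=2·atan2(√a, √(1-a))=1.262675050; dist=6371·c=8044.503 ≈ 8044.5 km; running total=31748.4 km
Leg 3 bearing: y=sinΔλ·cosφ2=-0.67906978, x=cosφ1·sinφ2-sinφ1·cosφ2·cosΔλ=-0.66849996; θ=atan2(y, x)=-134.5506° <0 so +360° → 225.4494° ≈ 225.4°
Leg 4: φ1=-0.4578575, φ2=1.0508086, Δφ=1.5086661, Δλ=-0.0545712 rad; a=sin²(Δφ/2)+cosφ1·cosφ2·sin²(Δλ/2)=0.4692866046; c=2·atan2(√a, √(1-a))=1.509330841; dist=6371·c=9615.947 ≈ 9615.9 km; running total=41364.3 km
Leg 4 bearing: y=sinΔλ·cosφ2=-0.02710131, x=cosφ1·sinφ2-sinφ1·cosφ2·cosΔλ=0.99774359; θ=atan2(y, x)=-1.5559° <0 so +360° → 358.4441° ≈ 358.4°
Leg 5: φ1=1.0508086, φ2=0.2573069, Δφ=-0.7935017, Δλ=-0.7401557 rad; a=sin²(Δφ/2)+cosφ1·cosφ2·sin²(Δλ/2)=0.2121829488; c=2·atan2(√a, √(1-a))=0.957416927; dist=6371·c=6099.703 ≈ 6099.7 km; running total=47464.0 km
Leg 5 bearing: y=sinΔλ·cosφ2=-0.65220077, x=cosφ1·sinφ2-sinφ1·cosφ2·cosΔλ=-0.49323376; θ=atan2(y, x)=-127.0988° <0 so +360° → 232.9012° ≈ 232.9°
Leg 6: φ1=0.2573069, φ2=0.1136506, Δφ=-0.1436563, Δλ=0.3649658 rad; a=sin²(Δφ/2)+cosφ1·cosφ2·sin²(Δλ/2)=0.0367928122; c=2·atan2(√a, √(1-a))=0.386021341; dist=6371·c=2459.342 ≈ 2459.3 km; running total=49923.3 km
Leg 6 bearing: y=sinΔλ·cosφ2=0.35461477, x=cosφ1·sinφ2-sinφ1·cosφ2·cosΔλ=-0.12650995; θ=atan2(y, x)=109.6340° ≈ 109.6°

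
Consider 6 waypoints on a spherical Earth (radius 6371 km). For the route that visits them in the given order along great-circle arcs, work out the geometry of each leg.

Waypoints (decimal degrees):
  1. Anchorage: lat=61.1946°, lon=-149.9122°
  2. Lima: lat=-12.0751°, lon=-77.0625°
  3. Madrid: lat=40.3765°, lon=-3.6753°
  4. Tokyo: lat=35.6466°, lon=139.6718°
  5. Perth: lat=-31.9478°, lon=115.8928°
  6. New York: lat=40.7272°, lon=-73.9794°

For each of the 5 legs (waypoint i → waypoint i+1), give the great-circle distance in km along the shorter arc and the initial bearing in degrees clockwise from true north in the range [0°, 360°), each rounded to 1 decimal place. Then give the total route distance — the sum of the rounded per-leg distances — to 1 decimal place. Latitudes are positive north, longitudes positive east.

Leg 1: dist=10290.3 km, bearing=110.7°
Leg 2: dist=9513.5 km, bearing=47.1°
Leg 3: dist=10768.3 km, bearing=29.2°
Leg 4: dist=7914.7 km, bearing=201.2°
Leg 5: dist=18699.7 km, bearing=39.3°
Total: 57186.5 km

Leg 1: φ1=1.0680473, φ2=-0.2107503, Δφ=-1.2787975, Δλ=1.2714671 rad; a=sin²(Δφ/2)+cosφ1·cosφ2·sin²(Δλ/2)=0.5221842124; c=2·atan2(√a, √(1-a))=1.615179321; dist=6371·c=10290.307 ≈ 10290.3 km; running total=10290.3 km
Leg 1 bearing: y=sinΔλ·cosφ2=0.93439258, x=cosφ1·sinφ2-sinφ1·cosφ2·cosΔλ=-0.35347128; θ=atan2(y, x)=110.7211° ≈ 110.7°
Leg 2: φ1=-0.2107503, φ2=0.7047029, Δφ=0.9154531, Δλ=1.2808483 rad; a=sin²(Δφ/2)+cosφ1·cosφ2·sin²(Δλ/2)=0.4612672826; c=2·atan2(√a, √(1-a))=1.493253205; dist=6371·c=9513.516 ≈ 9513.5 km; running total=19803.8 km
Leg 2 bearing: y=sinΔλ·cosφ2=0.73000540, x=cosφ1·sinφ2-sinφ1·cosφ2·cosΔλ=0.67903698; θ=atan2(y, x)=47.0716° ≈ 47.1°
Leg 3: φ1=0.7047029, φ2=0.6221505, Δφ=-0.0825523, Δλ=2.5018789 rad; a=sin²(Δφ/2)+cosφ1·cosφ2·sin²(Δλ/2)=0.5595606812; c=2·atan2(√a, √(1-a))=1.690201224; dist=6371·c=10768.272 ≈ 10768.3 km; running total=30572.1 km
Leg 3 bearing: y=sinΔλ·cosφ2=0.48511059, x=cosφ1·sinφ2-sinφ1·cosφ2·cosΔλ=0.86630123; θ=atan2(y, x)=29.2479° ≈ 29.2°
Leg 4: φ1=0.6221505, φ2=-0.5575943, Δφ=-1.1797448, Δλ=-0.4150218 rad; a=sin²(Δφ/2)+cosφ1·cosφ2·sin²(Δλ/2)=0.3386879648; c=2·atan2(√a, √(1-a))=1.242295831; dist=6371·c=7914.667 ≈ 7914.7 km; running total=38486.8 km
Leg 4 bearing: y=sinΔλ·cosφ2=-0.34213593, x=cosφ1·sinφ2-sinφ1·cosφ2·cosΔλ=-0.88252859; θ=atan2(y, x)=-158.8098° <0 so +360° → 201.1902° ≈ 201.2°
Leg 5: φ1=-0.5575943, φ2=0.7108237, Δφ=1.2684180, Δλ=-3.3138950 rad; a=sin²(Δφ/2)+cosφ1·cosφ2·sin²(Δλ/2)=0.9893808148; c=2·atan2(√a, √(1-a))=2.935127271; dist=6371·c=18699.696 ≈ 18699.7 km; running total=57186.5 km
Leg 5 bearing: y=sinΔλ·cosφ2=0.12992988, x=cosφ1·sinφ2-sinφ1·cosφ2·cosΔλ=0.15856828; θ=atan2(y, x)=39.3310° ≈ 39.3°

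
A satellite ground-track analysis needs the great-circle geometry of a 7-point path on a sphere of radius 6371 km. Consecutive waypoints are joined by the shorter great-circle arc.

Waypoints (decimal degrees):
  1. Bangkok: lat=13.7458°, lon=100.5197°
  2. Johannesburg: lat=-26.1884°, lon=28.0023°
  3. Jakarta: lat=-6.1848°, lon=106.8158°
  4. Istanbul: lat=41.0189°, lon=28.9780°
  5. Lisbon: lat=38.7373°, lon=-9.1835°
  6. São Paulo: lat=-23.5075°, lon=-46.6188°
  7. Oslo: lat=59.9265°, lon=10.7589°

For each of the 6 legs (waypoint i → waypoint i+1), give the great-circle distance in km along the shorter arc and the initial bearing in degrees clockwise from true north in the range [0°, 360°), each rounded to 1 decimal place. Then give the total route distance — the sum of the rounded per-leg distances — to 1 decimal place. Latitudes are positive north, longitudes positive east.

Leg 1: dist=9003.2 km, bearing=240.1°
Leg 2: dist=8590.3 km, bearing=90.7°
Leg 3: dist=9450.5 km, bearing=312.2°
Leg 4: dist=3240.3 km, bearing=278.2°
Leg 5: dist=7943.2 km, bearing=216.0°
Leg 6: dist=10629.4 km, bearing=25.1°
Total: 48856.9 km

Leg 1: φ1=0.2399095, φ2=-0.4570738, Δφ=-0.6969833, Δλ=-1.2656674 rad; a=sin²(Δφ/2)+cosφ1·cosφ2·sin²(Δλ/2)=0.4215040987; c=2·atan2(√a, √(1-a))=1.413152384; dist=6371·c=9003.194 ≈ 9003.2 km; running total=9003.2 km
Leg 1 bearing: y=sinΔλ·cosφ2=-0.85589766, x=cosφ1·sinφ2-sinφ1·cosφ2·cosΔλ=-0.49274007; θ=atan2(y, x)=-119.9290° <0 so +360° → 240.0710° ≈ 240.1°
Leg 2: φ1=-0.4570738, φ2=-0.1079451, Δφ=0.3491287, Δλ=1.3755551 rad; a=sin²(Δφ/2)+cosφ1·cosφ2·sin²(Δλ/2)=0.3896892952; c=2·atan2(√a, √(1-a))=1.348344794; dist=6371·c=8590.305 ≈ 8590.3 km; running total=17593.5 km
Leg 2 bearing: y=sinΔλ·cosφ2=0.97529106, x=cosφ1·sinφ2-sinφ1·cosφ2·cosΔλ=-0.01155633; θ=atan2(y, x)=90.6789° ≈ 90.7°
Leg 3: φ1=-0.1079451, φ2=0.7159149, Δφ=0.8238600, Δλ=-1.3585259 rad; a=sin²(Δφ/2)+cosφ1·cosφ2·sin²(Δλ/2)=0.4563381925; c=2·atan2(√a, √(1-a))=1.483361349; dist=6371·c=9450.495 ≈ 9450.5 km; running total=27044.0 km
Leg 3 bearing: y=sinΔλ·cosφ2=-0.73755860, x=cosφ1·sinφ2-sinφ1·cosφ2·cosΔλ=0.66961324; θ=atan2(y, x)=-47.7644° <0 so +360° → 312.2356° ≈ 312.2°
Leg 4: φ1=0.7159149, φ2=0.6760934, Δφ=-0.0398214, Δλ=-0.6660438 rad; a=sin²(Δφ/2)+cosφ1·cosφ2·sin²(Δλ/2)=0.0632881394; c=2·atan2(√a, √(1-a))=0.508606939; dist=6371·c=3240.335 ≈ 3240.3 km; running total=30284.3 km
Leg 4 bearing: y=sinΔλ·cosφ2=-0.48196089, x=cosφ1·sinφ2-sinφ1·cosφ2·cosΔλ=0.06960390; θ=atan2(y, x)=-81.7823° <0 so +360° → 278.2177° ≈ 278.2°
Leg 5: φ1=0.6760934, φ2=-0.4102833, Δφ=-1.0863767, Δλ=-0.6533692 rad; a=sin²(Δφ/2)+cosφ1·cosφ2·sin²(Δλ/2)=0.3408127849; c=2·atan2(√a, √(1-a))=1.246782134; dist=6371·c=7943.249 ≈ 7943.2 km; running total=38227.5 km
Leg 5 bearing: y=sinΔλ·cosφ2=-0.55741714, x=cosφ1·sinφ2-sinφ1·cosφ2·cosΔλ=-0.76676193; θ=atan2(y, x)=-143.9838° <0 so +360° → 216.0162° ≈ 216.0°
Leg 6: φ1=-0.4102833, φ2=1.0459147, Δφ=1.4561980, Δλ=1.0014298 rad; a=sin²(Δφ/2)+cosφ1·cosφ2·sin²(Δλ/2)=0.5487234046; c=2·atan2(√a, √(1-a))=1.668398023; dist=6371·c=10629.364 ≈ 10629.4 km; running total=48856.9 km
Leg 6 bearing: y=sinΔλ·cosφ2=0.42205666, x=cosφ1·sinφ2-sinφ1·cosφ2·cosΔλ=0.90131698; θ=atan2(y, x)=25.0921° ≈ 25.1°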